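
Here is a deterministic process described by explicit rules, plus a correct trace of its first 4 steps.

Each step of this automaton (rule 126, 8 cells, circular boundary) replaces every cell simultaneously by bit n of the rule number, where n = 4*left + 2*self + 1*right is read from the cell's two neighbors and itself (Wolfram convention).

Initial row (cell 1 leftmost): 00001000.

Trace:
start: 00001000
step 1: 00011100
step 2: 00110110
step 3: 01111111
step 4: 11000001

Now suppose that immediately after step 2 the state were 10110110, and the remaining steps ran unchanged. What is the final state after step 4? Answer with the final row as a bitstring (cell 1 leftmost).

00000000

state after step 2 := 10110110
step 3: 11111111
step 4: 00000000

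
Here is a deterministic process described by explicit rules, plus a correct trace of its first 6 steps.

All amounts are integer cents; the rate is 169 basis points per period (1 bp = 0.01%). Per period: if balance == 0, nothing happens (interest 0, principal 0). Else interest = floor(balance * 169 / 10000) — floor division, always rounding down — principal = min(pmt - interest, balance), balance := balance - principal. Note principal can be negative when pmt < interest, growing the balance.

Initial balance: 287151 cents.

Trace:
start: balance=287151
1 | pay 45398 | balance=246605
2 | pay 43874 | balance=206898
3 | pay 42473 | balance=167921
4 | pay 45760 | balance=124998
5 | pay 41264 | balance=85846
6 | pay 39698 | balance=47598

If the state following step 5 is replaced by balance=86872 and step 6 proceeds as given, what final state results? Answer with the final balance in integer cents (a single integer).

state after step 5 := balance=86872
6 | pay 39698 | balance=48642

48642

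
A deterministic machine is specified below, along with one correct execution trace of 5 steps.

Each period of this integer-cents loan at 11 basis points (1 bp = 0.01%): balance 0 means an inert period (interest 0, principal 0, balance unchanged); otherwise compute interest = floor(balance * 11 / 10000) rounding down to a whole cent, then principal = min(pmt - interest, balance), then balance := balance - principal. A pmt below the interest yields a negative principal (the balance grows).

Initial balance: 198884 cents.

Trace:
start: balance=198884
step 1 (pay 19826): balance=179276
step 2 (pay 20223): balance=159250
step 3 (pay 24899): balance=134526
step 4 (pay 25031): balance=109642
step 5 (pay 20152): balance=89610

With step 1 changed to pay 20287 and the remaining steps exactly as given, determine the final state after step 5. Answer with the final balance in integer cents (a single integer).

89147

(re-executing from step 1 with the substitution; state before step 1: balance=198884)
step 1 (pay 20287): balance=178815
step 2 (pay 20223): balance=158788
step 3 (pay 24899): balance=134063
step 4 (pay 25031): balance=109179
step 5 (pay 20152): balance=89147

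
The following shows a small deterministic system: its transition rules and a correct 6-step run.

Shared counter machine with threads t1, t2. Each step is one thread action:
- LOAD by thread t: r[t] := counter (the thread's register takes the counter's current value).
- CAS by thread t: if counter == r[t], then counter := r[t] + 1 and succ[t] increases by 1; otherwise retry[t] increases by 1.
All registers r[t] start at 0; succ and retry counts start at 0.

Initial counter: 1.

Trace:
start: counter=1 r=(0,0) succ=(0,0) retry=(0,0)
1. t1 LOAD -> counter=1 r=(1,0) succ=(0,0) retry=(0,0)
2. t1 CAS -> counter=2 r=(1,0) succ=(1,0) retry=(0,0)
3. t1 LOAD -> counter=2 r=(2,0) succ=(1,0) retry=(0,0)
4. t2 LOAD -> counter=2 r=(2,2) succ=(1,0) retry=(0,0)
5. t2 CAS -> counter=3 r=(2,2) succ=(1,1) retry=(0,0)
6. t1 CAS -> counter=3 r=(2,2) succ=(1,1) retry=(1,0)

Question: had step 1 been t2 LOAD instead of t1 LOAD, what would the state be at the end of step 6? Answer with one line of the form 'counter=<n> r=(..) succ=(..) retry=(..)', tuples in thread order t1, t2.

(re-executing from step 1 with the substitution; state before step 1: counter=1 r=(0,0) succ=(0,0) retry=(0,0))
1. t2 LOAD -> counter=1 r=(0,1) succ=(0,0) retry=(0,0)
2. t1 CAS -> counter=1 r=(0,1) succ=(0,0) retry=(1,0)
3. t1 LOAD -> counter=1 r=(1,1) succ=(0,0) retry=(1,0)
4. t2 LOAD -> counter=1 r=(1,1) succ=(0,0) retry=(1,0)
5. t2 CAS -> counter=2 r=(1,1) succ=(0,1) retry=(1,0)
6. t1 CAS -> counter=2 r=(1,1) succ=(0,1) retry=(2,0)

counter=2 r=(1,1) succ=(0,1) retry=(2,0)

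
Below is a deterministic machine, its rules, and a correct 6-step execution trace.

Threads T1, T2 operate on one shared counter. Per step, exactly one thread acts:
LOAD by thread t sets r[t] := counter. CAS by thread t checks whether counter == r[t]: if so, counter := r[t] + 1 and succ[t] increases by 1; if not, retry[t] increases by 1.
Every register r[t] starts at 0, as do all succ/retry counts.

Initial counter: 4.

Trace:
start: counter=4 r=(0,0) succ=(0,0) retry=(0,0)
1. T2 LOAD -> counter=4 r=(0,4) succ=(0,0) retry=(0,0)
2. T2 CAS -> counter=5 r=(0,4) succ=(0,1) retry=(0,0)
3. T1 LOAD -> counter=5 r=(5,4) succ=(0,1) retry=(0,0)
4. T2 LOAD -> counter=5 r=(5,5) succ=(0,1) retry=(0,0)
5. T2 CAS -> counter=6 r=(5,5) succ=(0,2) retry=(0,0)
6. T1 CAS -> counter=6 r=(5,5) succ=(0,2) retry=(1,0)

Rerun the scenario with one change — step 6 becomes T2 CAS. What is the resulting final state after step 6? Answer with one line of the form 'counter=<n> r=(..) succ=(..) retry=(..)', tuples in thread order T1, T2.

counter=6 r=(5,5) succ=(0,2) retry=(0,1)

(re-executing from step 6 with the substitution; state before step 6: counter=6 r=(5,5) succ=(0,2) retry=(0,0))
6. T2 CAS -> counter=6 r=(5,5) succ=(0,2) retry=(0,1)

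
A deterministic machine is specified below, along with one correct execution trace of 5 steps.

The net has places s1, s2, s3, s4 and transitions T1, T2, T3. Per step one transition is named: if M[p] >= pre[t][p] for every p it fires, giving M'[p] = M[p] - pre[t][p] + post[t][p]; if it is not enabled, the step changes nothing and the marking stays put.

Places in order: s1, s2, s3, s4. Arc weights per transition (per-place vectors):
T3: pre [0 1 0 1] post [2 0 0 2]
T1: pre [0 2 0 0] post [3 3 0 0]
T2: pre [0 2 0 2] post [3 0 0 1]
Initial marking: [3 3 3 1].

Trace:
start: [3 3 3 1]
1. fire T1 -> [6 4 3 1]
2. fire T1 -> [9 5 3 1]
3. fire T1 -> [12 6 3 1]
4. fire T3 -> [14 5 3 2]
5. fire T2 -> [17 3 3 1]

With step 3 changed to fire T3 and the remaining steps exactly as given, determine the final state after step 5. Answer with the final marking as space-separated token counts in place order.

(re-executing from step 3 with the substitution; state before step 3: [9 5 3 1])
3. fire T3 -> [11 4 3 2]
4. fire T3 -> [13 3 3 3]
5. fire T2 -> [16 1 3 2]

16 1 3 2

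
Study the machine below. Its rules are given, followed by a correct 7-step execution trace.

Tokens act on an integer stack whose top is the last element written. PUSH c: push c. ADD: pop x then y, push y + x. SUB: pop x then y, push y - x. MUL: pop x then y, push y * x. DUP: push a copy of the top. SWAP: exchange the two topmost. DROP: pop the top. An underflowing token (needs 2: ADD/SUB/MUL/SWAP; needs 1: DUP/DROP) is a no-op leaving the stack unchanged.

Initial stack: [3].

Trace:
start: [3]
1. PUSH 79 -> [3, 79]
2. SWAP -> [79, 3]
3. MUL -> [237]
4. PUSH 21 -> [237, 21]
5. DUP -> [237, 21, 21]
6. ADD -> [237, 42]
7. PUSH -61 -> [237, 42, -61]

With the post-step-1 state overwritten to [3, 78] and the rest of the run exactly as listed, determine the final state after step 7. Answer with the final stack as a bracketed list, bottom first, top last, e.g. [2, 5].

[234, 42, -61]

state after step 1 := [3, 78]
2. SWAP -> [78, 3]
3. MUL -> [234]
4. PUSH 21 -> [234, 21]
5. DUP -> [234, 21, 21]
6. ADD -> [234, 42]
7. PUSH -61 -> [234, 42, -61]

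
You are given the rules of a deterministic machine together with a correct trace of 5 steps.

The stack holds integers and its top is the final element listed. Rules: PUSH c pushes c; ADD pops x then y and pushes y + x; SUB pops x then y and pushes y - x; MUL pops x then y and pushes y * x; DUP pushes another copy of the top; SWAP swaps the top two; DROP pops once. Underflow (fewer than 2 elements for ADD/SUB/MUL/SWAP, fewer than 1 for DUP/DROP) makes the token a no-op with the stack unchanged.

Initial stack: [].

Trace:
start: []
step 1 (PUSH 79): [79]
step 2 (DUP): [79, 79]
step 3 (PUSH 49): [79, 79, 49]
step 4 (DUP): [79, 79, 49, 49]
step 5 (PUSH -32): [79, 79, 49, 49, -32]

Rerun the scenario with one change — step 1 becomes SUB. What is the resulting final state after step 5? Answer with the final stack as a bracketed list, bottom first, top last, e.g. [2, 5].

(re-executing from step 1 with the substitution; state before step 1: [])
step 1 (SUB): []
step 2 (DUP): []
step 3 (PUSH 49): [49]
step 4 (DUP): [49, 49]
step 5 (PUSH -32): [49, 49, -32]

[49, 49, -32]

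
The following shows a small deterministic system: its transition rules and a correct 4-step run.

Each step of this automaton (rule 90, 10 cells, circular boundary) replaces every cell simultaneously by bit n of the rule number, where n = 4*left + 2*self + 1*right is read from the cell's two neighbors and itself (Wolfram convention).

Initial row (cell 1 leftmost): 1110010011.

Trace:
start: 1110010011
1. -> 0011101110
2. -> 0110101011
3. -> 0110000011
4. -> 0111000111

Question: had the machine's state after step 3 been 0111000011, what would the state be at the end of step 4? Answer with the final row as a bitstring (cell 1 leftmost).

0101100111

state after step 3 := 0111000011
4. -> 0101100111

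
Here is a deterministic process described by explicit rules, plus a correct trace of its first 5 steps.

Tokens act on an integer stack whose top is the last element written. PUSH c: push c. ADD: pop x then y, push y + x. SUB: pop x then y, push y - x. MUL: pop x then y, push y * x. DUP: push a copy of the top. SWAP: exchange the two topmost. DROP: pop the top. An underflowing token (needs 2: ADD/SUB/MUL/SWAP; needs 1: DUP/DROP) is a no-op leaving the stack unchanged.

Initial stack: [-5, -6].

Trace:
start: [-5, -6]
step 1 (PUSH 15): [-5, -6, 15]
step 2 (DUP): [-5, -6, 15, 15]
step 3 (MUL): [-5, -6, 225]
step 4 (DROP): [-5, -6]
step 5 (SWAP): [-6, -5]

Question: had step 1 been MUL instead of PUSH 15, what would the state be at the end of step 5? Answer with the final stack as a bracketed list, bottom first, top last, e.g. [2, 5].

(re-executing from step 1 with the substitution; state before step 1: [-5, -6])
step 1 (MUL): [30]
step 2 (DUP): [30, 30]
step 3 (MUL): [900]
step 4 (DROP): []
step 5 (SWAP): []

[]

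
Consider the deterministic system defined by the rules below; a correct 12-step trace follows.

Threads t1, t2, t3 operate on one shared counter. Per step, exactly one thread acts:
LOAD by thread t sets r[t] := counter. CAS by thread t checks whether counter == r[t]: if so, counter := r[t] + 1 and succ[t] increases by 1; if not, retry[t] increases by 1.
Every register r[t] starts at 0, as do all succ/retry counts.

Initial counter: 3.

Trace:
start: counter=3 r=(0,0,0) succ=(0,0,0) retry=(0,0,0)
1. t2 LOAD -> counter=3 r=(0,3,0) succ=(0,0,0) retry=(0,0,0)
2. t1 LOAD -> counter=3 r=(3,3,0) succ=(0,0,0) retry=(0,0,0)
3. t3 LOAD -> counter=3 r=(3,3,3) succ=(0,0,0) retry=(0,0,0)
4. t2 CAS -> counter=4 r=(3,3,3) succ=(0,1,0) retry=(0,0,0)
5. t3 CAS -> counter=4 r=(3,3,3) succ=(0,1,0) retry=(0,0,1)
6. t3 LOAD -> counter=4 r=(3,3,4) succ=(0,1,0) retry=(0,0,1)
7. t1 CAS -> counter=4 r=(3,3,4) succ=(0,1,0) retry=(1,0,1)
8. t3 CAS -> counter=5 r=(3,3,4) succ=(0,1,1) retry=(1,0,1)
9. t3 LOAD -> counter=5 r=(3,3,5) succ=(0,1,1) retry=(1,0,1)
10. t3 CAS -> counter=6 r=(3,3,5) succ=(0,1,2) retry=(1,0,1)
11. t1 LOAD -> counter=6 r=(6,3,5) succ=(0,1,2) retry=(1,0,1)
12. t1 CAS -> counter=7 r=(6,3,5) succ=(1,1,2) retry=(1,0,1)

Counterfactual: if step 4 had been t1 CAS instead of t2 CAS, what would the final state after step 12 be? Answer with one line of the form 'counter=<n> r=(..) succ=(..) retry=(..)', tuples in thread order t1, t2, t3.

counter=7 r=(6,3,5) succ=(2,0,2) retry=(1,0,1)

(re-executing from step 4 with the substitution; state before step 4: counter=3 r=(3,3,3) succ=(0,0,0) retry=(0,0,0))
4. t1 CAS -> counter=4 r=(3,3,3) succ=(1,0,0) retry=(0,0,0)
5. t3 CAS -> counter=4 r=(3,3,3) succ=(1,0,0) retry=(0,0,1)
6. t3 LOAD -> counter=4 r=(3,3,4) succ=(1,0,0) retry=(0,0,1)
7. t1 CAS -> counter=4 r=(3,3,4) succ=(1,0,0) retry=(1,0,1)
8. t3 CAS -> counter=5 r=(3,3,4) succ=(1,0,1) retry=(1,0,1)
9. t3 LOAD -> counter=5 r=(3,3,5) succ=(1,0,1) retry=(1,0,1)
10. t3 CAS -> counter=6 r=(3,3,5) succ=(1,0,2) retry=(1,0,1)
11. t1 LOAD -> counter=6 r=(6,3,5) succ=(1,0,2) retry=(1,0,1)
12. t1 CAS -> counter=7 r=(6,3,5) succ=(2,0,2) retry=(1,0,1)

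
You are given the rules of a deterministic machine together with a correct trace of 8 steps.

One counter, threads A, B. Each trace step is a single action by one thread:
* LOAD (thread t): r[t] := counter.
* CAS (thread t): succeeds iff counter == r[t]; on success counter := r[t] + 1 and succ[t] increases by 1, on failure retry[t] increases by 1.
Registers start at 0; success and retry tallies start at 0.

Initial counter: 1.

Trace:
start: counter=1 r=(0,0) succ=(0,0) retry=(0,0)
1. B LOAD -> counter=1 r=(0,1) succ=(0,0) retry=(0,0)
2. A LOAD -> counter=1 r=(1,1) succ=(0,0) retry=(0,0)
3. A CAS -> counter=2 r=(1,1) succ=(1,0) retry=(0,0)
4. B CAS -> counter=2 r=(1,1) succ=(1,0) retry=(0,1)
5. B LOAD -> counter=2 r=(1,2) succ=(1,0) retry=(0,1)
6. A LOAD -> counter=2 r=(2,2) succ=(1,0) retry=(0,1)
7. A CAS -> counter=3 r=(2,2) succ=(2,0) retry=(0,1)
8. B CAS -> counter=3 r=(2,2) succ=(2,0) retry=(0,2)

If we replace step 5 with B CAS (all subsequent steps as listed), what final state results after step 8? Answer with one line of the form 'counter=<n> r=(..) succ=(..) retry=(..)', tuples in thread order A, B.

counter=3 r=(2,1) succ=(2,0) retry=(0,3)

(re-executing from step 5 with the substitution; state before step 5: counter=2 r=(1,1) succ=(1,0) retry=(0,1))
5. B CAS -> counter=2 r=(1,1) succ=(1,0) retry=(0,2)
6. A LOAD -> counter=2 r=(2,1) succ=(1,0) retry=(0,2)
7. A CAS -> counter=3 r=(2,1) succ=(2,0) retry=(0,2)
8. B CAS -> counter=3 r=(2,1) succ=(2,0) retry=(0,3)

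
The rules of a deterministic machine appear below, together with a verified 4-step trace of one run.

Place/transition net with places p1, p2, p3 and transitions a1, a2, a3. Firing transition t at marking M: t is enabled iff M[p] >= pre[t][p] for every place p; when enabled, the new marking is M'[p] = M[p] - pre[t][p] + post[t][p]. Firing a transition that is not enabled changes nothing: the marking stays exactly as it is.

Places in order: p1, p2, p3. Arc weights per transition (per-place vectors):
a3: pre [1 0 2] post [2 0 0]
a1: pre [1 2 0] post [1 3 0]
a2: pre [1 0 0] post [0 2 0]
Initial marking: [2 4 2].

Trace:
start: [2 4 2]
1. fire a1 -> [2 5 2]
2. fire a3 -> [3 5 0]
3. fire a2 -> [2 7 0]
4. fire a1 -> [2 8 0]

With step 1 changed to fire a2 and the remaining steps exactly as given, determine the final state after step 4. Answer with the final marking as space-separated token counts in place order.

(re-executing from step 1 with the substitution; state before step 1: [2 4 2])
1. fire a2 -> [1 6 2]
2. fire a3 -> [2 6 0]
3. fire a2 -> [1 8 0]
4. fire a1 -> [1 9 0]

1 9 0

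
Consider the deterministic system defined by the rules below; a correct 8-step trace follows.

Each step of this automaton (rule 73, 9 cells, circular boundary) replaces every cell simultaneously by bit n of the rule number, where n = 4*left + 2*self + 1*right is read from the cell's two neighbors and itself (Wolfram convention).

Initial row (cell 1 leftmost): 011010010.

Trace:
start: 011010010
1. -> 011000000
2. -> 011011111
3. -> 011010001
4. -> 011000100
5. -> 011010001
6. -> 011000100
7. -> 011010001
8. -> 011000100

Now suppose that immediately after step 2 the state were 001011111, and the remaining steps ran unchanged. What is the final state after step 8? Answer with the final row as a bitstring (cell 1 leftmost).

state after step 2 := 001011111
3. -> 000010001
4. -> 011000100
5. -> 011010001
6. -> 011000100
7. -> 011010001
8. -> 011000100

011000100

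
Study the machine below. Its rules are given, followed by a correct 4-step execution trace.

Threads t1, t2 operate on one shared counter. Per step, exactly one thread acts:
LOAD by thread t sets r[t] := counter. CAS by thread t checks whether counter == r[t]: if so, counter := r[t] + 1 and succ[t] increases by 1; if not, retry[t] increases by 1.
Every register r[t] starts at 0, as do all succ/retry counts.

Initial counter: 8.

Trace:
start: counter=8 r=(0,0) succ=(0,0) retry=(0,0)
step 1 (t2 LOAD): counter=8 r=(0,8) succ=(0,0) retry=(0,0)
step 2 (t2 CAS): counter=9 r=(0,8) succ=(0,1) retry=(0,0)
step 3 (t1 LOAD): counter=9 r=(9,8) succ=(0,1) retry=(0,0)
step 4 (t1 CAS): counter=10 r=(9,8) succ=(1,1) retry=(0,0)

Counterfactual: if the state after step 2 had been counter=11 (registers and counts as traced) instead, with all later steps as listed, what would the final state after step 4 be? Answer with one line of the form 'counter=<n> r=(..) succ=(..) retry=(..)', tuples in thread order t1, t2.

counter=12 r=(11,8) succ=(1,1) retry=(0,0)

state after step 2 := counter=11 r=(0,8) succ=(0,1) retry=(0,0)
step 3 (t1 LOAD): counter=11 r=(11,8) succ=(0,1) retry=(0,0)
step 4 (t1 CAS): counter=12 r=(11,8) succ=(1,1) retry=(0,0)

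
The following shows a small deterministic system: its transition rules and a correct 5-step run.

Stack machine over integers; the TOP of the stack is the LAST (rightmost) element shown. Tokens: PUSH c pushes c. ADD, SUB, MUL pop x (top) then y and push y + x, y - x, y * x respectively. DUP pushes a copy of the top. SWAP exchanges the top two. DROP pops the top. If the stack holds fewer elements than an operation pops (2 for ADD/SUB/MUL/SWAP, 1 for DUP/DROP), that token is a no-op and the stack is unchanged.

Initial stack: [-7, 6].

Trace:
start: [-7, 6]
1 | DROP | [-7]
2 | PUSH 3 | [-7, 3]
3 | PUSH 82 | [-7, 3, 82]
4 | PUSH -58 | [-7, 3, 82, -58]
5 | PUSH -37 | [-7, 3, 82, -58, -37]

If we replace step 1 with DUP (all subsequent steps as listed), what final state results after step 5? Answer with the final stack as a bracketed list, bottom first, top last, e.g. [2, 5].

(re-executing from step 1 with the substitution; state before step 1: [-7, 6])
1 | DUP | [-7, 6, 6]
2 | PUSH 3 | [-7, 6, 6, 3]
3 | PUSH 82 | [-7, 6, 6, 3, 82]
4 | PUSH -58 | [-7, 6, 6, 3, 82, -58]
5 | PUSH -37 | [-7, 6, 6, 3, 82, -58, -37]

[-7, 6, 6, 3, 82, -58, -37]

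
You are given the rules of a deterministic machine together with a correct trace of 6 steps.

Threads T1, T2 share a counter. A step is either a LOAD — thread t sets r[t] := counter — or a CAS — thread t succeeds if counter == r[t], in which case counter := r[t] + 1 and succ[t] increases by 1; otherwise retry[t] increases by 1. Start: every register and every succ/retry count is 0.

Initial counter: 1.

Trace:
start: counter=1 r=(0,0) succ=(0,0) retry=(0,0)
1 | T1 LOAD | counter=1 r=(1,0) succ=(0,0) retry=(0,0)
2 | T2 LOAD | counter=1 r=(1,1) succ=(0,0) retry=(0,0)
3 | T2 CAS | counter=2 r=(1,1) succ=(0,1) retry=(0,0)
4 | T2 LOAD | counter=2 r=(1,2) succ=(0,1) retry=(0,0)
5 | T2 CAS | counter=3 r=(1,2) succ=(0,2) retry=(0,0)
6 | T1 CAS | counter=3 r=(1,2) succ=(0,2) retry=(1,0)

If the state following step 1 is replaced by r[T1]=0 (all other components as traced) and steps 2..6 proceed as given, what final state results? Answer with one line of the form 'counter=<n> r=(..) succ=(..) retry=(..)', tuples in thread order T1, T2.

state after step 1 := counter=1 r=(0,0) succ=(0,0) retry=(0,0)
2 | T2 LOAD | counter=1 r=(0,1) succ=(0,0) retry=(0,0)
3 | T2 CAS | counter=2 r=(0,1) succ=(0,1) retry=(0,0)
4 | T2 LOAD | counter=2 r=(0,2) succ=(0,1) retry=(0,0)
5 | T2 CAS | counter=3 r=(0,2) succ=(0,2) retry=(0,0)
6 | T1 CAS | counter=3 r=(0,2) succ=(0,2) retry=(1,0)

counter=3 r=(0,2) succ=(0,2) retry=(1,0)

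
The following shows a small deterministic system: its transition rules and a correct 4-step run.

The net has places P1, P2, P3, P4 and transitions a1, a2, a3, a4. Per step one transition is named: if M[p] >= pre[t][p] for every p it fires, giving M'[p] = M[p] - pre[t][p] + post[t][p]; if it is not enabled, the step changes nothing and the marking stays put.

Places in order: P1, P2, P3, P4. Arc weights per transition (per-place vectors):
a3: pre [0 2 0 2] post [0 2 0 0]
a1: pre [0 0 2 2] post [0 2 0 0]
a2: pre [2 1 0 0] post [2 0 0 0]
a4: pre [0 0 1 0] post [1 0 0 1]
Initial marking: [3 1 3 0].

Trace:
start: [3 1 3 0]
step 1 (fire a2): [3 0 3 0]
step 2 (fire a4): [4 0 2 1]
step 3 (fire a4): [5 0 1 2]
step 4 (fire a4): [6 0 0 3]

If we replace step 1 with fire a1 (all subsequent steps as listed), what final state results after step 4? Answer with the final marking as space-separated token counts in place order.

(re-executing from step 1 with the substitution; state before step 1: [3 1 3 0])
step 1 (fire a1): [3 1 3 0]
step 2 (fire a4): [4 1 2 1]
step 3 (fire a4): [5 1 1 2]
step 4 (fire a4): [6 1 0 3]

6 1 0 3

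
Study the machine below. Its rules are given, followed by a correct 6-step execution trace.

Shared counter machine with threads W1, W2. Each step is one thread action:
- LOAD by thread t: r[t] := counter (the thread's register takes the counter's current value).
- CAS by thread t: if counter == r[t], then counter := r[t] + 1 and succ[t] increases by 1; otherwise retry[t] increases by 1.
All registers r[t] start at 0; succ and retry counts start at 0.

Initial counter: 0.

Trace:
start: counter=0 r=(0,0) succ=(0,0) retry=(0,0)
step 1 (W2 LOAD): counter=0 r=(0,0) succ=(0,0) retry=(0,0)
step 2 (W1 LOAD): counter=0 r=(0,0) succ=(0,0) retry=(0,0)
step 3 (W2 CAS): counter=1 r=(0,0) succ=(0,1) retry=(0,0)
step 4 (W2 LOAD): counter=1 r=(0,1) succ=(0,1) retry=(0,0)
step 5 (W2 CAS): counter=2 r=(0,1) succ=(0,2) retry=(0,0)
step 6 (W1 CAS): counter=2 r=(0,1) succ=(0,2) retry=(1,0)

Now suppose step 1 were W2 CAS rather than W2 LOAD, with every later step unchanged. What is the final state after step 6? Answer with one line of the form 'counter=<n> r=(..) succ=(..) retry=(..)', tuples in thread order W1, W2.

(re-executing from step 1 with the substitution; state before step 1: counter=0 r=(0,0) succ=(0,0) retry=(0,0))
step 1 (W2 CAS): counter=1 r=(0,0) succ=(0,1) retry=(0,0)
step 2 (W1 LOAD): counter=1 r=(1,0) succ=(0,1) retry=(0,0)
step 3 (W2 CAS): counter=1 r=(1,0) succ=(0,1) retry=(0,1)
step 4 (W2 LOAD): counter=1 r=(1,1) succ=(0,1) retry=(0,1)
step 5 (W2 CAS): counter=2 r=(1,1) succ=(0,2) retry=(0,1)
step 6 (W1 CAS): counter=2 r=(1,1) succ=(0,2) retry=(1,1)

counter=2 r=(1,1) succ=(0,2) retry=(1,1)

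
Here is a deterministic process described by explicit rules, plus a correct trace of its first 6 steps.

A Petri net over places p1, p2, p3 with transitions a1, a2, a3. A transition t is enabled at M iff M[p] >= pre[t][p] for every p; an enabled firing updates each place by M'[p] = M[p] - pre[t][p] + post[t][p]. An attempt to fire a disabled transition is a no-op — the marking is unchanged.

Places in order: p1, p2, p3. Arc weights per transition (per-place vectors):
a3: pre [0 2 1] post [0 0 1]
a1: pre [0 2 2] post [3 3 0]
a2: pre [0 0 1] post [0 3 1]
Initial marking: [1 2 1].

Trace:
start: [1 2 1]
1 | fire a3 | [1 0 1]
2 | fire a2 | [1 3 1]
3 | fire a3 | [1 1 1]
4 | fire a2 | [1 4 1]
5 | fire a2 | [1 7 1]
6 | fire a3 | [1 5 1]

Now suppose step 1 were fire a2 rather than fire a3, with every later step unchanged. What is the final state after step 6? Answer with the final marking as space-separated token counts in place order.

1 10 1

(re-executing from step 1 with the substitution; state before step 1: [1 2 1])
1 | fire a2 | [1 5 1]
2 | fire a2 | [1 8 1]
3 | fire a3 | [1 6 1]
4 | fire a2 | [1 9 1]
5 | fire a2 | [1 12 1]
6 | fire a3 | [1 10 1]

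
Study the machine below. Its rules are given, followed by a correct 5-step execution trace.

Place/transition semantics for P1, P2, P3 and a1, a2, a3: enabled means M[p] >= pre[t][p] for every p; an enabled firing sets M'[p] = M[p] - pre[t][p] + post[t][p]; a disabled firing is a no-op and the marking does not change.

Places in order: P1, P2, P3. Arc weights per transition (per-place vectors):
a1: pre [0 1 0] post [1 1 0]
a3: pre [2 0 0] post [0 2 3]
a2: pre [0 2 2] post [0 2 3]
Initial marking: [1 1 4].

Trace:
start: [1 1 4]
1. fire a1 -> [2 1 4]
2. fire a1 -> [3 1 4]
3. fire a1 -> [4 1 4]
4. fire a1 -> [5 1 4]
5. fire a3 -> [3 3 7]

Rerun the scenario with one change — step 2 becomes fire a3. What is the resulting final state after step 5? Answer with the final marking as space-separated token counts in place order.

0 5 10

(re-executing from step 2 with the substitution; state before step 2: [2 1 4])
2. fire a3 -> [0 3 7]
3. fire a1 -> [1 3 7]
4. fire a1 -> [2 3 7]
5. fire a3 -> [0 5 10]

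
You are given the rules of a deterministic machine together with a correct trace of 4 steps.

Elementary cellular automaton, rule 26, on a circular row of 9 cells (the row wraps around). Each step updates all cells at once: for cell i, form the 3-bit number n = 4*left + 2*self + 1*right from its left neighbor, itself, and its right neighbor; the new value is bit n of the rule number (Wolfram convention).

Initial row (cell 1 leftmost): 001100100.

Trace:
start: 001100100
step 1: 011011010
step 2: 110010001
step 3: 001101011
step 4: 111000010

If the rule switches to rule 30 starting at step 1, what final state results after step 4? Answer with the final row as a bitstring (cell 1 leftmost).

(re-executing steps 1..4 under rule 30; state before step 1: 001100100)
step 1: 011011110
step 2: 110010001
step 3: 001111011
step 4: 111000010

111000010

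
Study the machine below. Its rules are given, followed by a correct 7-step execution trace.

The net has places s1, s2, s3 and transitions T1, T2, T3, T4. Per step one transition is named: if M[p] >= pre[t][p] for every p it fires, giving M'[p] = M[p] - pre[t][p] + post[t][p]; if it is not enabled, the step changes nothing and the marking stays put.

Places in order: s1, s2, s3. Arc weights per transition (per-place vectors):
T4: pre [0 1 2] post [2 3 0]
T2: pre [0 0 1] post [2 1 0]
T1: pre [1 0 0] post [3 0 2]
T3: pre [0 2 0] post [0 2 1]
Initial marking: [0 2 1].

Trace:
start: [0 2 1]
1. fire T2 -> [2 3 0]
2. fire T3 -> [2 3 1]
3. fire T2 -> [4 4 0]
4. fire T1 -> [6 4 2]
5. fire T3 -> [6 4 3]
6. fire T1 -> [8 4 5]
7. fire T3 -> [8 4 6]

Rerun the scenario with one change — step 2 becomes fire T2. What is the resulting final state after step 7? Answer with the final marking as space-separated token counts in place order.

6 3 6

(re-executing from step 2 with the substitution; state before step 2: [2 3 0])
2. fire T2 -> [2 3 0]
3. fire T2 -> [2 3 0]
4. fire T1 -> [4 3 2]
5. fire T3 -> [4 3 3]
6. fire T1 -> [6 3 5]
7. fire T3 -> [6 3 6]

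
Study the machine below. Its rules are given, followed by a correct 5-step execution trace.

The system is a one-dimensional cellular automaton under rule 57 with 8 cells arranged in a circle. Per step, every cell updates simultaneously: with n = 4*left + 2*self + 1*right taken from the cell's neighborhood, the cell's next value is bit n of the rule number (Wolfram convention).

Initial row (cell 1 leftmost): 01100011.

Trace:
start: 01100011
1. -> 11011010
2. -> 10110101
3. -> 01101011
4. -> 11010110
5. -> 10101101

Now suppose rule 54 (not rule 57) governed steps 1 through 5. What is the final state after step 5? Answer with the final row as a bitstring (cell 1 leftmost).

(re-executing steps 1..5 under rule 54; state before step 1: 01100011)
1. -> 10010100
2. -> 11111111
3. -> 00000000
4. -> 00000000
5. -> 00000000

00000000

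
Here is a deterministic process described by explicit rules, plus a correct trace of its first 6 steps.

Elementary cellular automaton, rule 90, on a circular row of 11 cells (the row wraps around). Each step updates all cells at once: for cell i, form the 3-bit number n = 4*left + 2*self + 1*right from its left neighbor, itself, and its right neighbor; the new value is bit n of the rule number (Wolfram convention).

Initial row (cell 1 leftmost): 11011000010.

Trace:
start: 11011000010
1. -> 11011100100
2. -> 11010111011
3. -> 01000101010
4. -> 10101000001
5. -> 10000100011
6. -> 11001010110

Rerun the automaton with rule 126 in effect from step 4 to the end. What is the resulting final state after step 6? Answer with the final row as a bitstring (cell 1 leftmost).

(re-executing steps 4..6 under rule 126; state before step 4: 01000101010)
4. -> 11101111111
5. -> 00111000000
6. -> 01101100000

01101100000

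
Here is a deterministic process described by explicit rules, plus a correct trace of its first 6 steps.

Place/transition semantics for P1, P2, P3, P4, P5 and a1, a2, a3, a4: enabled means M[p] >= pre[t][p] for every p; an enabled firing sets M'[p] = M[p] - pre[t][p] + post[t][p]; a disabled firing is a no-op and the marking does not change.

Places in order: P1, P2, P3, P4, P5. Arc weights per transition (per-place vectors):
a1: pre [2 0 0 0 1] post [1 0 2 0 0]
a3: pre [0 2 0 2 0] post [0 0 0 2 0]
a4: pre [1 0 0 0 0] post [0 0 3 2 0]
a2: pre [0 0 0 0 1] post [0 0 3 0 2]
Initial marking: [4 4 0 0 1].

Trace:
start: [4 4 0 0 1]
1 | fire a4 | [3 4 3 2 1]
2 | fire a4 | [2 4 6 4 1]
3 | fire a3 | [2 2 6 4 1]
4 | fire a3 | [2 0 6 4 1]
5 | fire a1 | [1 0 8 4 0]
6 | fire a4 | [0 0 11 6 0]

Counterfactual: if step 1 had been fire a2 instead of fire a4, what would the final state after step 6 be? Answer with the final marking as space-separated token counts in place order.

1 0 11 4 1

(re-executing from step 1 with the substitution; state before step 1: [4 4 0 0 1])
1 | fire a2 | [4 4 3 0 2]
2 | fire a4 | [3 4 6 2 2]
3 | fire a3 | [3 2 6 2 2]
4 | fire a3 | [3 0 6 2 2]
5 | fire a1 | [2 0 8 2 1]
6 | fire a4 | [1 0 11 4 1]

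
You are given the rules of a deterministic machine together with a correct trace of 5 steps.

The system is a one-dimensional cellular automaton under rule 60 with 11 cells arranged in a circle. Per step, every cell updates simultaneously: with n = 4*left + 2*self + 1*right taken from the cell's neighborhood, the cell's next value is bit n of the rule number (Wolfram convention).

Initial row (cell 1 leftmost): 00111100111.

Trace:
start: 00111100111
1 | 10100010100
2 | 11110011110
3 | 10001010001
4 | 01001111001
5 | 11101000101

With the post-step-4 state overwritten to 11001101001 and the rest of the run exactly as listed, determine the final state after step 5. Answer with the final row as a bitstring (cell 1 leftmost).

state after step 4 := 11001101001
5 | 00101011101

00101011101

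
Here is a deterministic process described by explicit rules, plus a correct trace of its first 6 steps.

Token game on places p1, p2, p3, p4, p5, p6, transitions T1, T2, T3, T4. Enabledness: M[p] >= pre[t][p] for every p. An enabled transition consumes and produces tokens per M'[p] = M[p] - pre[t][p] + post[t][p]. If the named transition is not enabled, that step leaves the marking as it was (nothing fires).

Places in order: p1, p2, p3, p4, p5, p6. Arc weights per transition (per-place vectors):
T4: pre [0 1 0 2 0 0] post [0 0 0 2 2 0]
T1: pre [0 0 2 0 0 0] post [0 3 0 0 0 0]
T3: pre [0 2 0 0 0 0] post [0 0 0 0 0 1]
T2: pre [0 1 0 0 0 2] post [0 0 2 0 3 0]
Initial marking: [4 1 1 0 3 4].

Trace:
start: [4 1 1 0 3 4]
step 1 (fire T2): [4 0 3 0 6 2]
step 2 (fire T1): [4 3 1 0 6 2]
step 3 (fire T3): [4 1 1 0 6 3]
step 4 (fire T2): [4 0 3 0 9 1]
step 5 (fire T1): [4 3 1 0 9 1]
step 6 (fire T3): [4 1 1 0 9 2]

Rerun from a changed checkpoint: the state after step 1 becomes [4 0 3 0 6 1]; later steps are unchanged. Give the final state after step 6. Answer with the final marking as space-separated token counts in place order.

state after step 1 := [4 0 3 0 6 1]
step 2 (fire T1): [4 3 1 0 6 1]
step 3 (fire T3): [4 1 1 0 6 2]
step 4 (fire T2): [4 0 3 0 9 0]
step 5 (fire T1): [4 3 1 0 9 0]
step 6 (fire T3): [4 1 1 0 9 1]

4 1 1 0 9 1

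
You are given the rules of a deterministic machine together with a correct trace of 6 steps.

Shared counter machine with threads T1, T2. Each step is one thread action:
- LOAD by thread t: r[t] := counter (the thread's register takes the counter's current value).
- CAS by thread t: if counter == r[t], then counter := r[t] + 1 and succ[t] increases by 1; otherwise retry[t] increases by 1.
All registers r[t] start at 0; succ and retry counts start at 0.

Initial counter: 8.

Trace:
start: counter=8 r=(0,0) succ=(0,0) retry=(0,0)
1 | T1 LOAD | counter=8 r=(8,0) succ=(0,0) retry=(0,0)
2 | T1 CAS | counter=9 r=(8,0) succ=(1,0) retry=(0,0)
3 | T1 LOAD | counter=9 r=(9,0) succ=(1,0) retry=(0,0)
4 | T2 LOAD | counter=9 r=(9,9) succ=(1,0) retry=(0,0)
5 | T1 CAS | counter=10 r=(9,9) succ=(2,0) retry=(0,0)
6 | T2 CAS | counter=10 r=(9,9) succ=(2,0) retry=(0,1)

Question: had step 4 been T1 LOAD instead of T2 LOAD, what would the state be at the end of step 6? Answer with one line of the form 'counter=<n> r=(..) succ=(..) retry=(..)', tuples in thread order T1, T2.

counter=10 r=(9,0) succ=(2,0) retry=(0,1)

(re-executing from step 4 with the substitution; state before step 4: counter=9 r=(9,0) succ=(1,0) retry=(0,0))
4 | T1 LOAD | counter=9 r=(9,0) succ=(1,0) retry=(0,0)
5 | T1 CAS | counter=10 r=(9,0) succ=(2,0) retry=(0,0)
6 | T2 CAS | counter=10 r=(9,0) succ=(2,0) retry=(0,1)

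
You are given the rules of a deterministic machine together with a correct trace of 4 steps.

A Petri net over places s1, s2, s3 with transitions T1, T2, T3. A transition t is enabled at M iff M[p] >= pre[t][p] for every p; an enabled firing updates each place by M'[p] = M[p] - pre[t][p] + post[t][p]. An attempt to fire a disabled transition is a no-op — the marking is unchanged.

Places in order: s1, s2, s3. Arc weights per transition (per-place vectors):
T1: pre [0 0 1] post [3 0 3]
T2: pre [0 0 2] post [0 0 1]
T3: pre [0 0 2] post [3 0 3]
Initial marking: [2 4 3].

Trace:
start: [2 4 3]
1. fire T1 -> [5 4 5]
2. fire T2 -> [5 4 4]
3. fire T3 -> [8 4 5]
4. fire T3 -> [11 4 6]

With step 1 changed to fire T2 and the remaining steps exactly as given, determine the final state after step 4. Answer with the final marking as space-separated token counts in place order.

(re-executing from step 1 with the substitution; state before step 1: [2 4 3])
1. fire T2 -> [2 4 2]
2. fire T2 -> [2 4 1]
3. fire T3 -> [2 4 1]
4. fire T3 -> [2 4 1]

2 4 1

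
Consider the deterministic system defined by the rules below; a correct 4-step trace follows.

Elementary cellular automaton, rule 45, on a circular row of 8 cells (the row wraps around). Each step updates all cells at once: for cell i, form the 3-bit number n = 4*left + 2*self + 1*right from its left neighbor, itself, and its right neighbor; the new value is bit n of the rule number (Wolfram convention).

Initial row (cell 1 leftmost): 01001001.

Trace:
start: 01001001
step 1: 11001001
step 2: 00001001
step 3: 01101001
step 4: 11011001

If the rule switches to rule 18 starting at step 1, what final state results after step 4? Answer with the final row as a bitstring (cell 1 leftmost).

01010101

(re-executing steps 1..4 under rule 18; state before step 1: 01001001)
step 1: 00110110
step 2: 01000001
step 3: 00100010
step 4: 01010101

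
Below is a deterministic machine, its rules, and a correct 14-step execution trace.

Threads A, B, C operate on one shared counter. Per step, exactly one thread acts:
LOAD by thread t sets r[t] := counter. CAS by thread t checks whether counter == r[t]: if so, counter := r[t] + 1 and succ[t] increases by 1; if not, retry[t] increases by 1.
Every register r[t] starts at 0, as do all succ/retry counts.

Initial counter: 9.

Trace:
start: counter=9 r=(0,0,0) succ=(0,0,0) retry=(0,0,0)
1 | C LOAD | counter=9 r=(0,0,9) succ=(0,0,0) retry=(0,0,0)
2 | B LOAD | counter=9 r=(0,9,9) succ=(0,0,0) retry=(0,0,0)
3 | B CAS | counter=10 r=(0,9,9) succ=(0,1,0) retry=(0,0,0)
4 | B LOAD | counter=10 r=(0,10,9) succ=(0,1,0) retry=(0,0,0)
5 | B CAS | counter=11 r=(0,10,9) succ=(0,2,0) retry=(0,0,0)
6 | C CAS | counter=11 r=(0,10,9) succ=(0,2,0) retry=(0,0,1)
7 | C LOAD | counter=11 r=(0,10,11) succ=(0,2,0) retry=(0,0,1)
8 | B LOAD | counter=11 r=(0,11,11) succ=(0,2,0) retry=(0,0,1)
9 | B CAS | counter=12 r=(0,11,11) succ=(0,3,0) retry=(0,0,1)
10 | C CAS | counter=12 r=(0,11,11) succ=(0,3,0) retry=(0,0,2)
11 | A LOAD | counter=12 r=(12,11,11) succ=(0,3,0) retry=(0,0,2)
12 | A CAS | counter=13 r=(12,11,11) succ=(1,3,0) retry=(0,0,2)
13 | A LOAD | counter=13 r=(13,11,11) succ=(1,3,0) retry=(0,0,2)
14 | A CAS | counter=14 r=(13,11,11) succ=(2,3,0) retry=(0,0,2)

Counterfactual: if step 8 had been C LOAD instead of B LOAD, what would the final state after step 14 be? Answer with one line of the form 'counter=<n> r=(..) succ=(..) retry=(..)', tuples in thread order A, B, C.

counter=14 r=(13,10,11) succ=(2,2,1) retry=(0,1,1)

(re-executing from step 8 with the substitution; state before step 8: counter=11 r=(0,10,11) succ=(0,2,0) retry=(0,0,1))
8 | C LOAD | counter=11 r=(0,10,11) succ=(0,2,0) retry=(0,0,1)
9 | B CAS | counter=11 r=(0,10,11) succ=(0,2,0) retry=(0,1,1)
10 | C CAS | counter=12 r=(0,10,11) succ=(0,2,1) retry=(0,1,1)
11 | A LOAD | counter=12 r=(12,10,11) succ=(0,2,1) retry=(0,1,1)
12 | A CAS | counter=13 r=(12,10,11) succ=(1,2,1) retry=(0,1,1)
13 | A LOAD | counter=13 r=(13,10,11) succ=(1,2,1) retry=(0,1,1)
14 | A CAS | counter=14 r=(13,10,11) succ=(2,2,1) retry=(0,1,1)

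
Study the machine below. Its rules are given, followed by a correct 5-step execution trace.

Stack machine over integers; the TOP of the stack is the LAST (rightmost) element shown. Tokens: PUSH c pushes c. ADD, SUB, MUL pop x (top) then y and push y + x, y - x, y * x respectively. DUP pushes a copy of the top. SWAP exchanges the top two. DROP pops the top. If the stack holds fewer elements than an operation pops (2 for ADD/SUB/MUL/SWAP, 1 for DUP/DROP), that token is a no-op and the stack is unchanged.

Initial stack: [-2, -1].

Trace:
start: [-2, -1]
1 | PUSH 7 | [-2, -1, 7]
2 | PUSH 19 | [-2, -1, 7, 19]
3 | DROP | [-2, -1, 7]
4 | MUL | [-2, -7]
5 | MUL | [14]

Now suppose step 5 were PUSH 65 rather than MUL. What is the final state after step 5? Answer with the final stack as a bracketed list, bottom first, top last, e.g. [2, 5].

[-2, -7, 65]

(re-executing from step 5 with the substitution; state before step 5: [-2, -7])
5 | PUSH 65 | [-2, -7, 65]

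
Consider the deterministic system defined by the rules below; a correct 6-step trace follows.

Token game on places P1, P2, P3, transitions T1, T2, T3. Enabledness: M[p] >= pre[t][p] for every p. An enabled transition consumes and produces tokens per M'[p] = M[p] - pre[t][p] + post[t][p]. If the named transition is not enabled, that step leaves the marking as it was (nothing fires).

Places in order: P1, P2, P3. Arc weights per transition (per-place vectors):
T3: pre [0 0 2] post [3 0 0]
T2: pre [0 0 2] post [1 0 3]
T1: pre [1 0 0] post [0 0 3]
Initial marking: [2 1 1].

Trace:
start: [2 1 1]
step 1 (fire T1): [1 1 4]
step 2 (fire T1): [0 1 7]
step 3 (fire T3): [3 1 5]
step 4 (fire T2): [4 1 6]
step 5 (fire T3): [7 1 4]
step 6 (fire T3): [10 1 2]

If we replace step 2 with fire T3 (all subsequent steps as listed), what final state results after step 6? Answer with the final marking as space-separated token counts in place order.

7 1 0

(re-executing from step 2 with the substitution; state before step 2: [1 1 4])
step 2 (fire T3): [4 1 2]
step 3 (fire T3): [7 1 0]
step 4 (fire T2): [7 1 0]
step 5 (fire T3): [7 1 0]
step 6 (fire T3): [7 1 0]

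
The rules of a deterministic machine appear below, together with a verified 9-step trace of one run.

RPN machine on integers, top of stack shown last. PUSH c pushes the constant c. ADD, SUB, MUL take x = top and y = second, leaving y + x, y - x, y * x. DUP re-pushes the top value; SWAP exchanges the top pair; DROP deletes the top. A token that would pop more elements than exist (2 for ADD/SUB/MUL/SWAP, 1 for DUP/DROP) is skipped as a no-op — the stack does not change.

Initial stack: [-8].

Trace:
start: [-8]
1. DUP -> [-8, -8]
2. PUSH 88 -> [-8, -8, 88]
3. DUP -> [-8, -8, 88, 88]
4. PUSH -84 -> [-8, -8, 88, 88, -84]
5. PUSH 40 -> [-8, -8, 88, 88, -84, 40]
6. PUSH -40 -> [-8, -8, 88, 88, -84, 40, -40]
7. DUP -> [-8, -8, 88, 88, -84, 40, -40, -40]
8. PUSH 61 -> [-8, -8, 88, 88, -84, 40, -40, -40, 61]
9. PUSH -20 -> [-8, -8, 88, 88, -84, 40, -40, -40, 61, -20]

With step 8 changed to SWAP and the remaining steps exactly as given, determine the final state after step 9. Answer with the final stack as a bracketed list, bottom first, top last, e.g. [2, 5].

(re-executing from step 8 with the substitution; state before step 8: [-8, -8, 88, 88, -84, 40, -40, -40])
8. SWAP -> [-8, -8, 88, 88, -84, 40, -40, -40]
9. PUSH -20 -> [-8, -8, 88, 88, -84, 40, -40, -40, -20]

[-8, -8, 88, 88, -84, 40, -40, -40, -20]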